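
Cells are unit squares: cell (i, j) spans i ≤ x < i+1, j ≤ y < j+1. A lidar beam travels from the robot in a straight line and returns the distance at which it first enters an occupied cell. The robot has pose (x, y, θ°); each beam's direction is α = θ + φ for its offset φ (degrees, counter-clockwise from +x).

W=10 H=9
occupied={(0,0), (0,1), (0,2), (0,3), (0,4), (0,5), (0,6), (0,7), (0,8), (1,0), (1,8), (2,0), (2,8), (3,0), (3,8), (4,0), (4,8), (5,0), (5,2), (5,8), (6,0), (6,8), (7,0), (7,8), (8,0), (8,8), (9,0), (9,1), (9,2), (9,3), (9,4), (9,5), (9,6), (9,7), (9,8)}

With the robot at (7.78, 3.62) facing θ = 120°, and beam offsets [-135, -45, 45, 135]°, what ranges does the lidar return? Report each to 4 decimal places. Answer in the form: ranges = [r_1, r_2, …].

beam 1: φ=-135°, α=345°
  direction (0.9659, -0.2588); cell (7,3); t to first gridline: x 0.2278, y 2.3955 (then +1.0353 / +3.8637)
    (8,3) via x @ 0.2278
    (9,3) via x @ 1.2630  # hit
  → r_1 = 1.2630
beam 2: φ=-45°, α=75°
  direction (0.2588, 0.9659); cell (7,3); t to first gridline: x 0.8500, y 0.3934 (then +3.8637 / +1.0353)
    (7,4) via y @ 0.3934
    (8,4) via x @ 0.8500
    (8,5) via y @ 1.4287
    (8,6) via y @ 2.4640
    (8,7) via y @ 3.4992
    (8,8) via y @ 4.5345  # hit
  → r_2 = 4.5345
beam 3: φ=45°, α=165°
  direction (-0.9659, 0.2588); cell (7,3); t to first gridline: x 0.8075, y 1.4682 (then +1.0353 / +3.8637)
    (6,3) via x @ 0.8075
    (6,4) via y @ 1.4682
    (5,4) via x @ 1.8428
    (4,4) via x @ 2.8781
    (3,4) via x @ 3.9133
    (2,4) via x @ 4.9486
    (2,5) via y @ 5.3319
    (1,5) via x @ 5.9839
    (0,5) via x @ 7.0192  # hit
  → r_3 = 7.0192
beam 4: φ=135°, α=255°
  direction (-0.2588, -0.9659); cell (7,3); t to first gridline: x 3.0137, y 0.6419 (then +3.8637 / +1.0353)
    (7,2) via y @ 0.6419
    (7,1) via y @ 1.6771
    (7,0) via y @ 2.7124  # hit
  → r_4 = 2.7124

ranges = [1.2630, 4.5345, 7.0192, 2.7124]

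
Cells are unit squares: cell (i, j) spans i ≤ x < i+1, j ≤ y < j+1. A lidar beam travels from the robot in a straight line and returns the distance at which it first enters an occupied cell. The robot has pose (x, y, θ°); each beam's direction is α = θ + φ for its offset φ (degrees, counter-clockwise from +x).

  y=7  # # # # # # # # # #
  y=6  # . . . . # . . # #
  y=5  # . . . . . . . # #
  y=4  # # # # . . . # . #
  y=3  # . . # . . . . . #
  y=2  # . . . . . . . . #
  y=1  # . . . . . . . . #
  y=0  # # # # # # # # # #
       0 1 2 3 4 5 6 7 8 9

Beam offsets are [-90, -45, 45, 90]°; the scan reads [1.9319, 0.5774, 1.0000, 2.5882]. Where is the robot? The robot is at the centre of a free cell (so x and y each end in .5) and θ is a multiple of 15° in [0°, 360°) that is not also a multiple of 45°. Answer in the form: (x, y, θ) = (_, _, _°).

Enumerate (i+0.5, j+0.5, θ) over the 40 free cells and 16 admissible headings. For each, cast all 4 beams and compare to the given ranges.
  (4.5, 1.5, 195°): beam 2 = 4.0415 ≠ 0.5774 ✗
  (8.5, 2.5, 300°): beam 1 = 3.0000 ≠ 1.9319 ✗
  (5.5, 3.5, 105°): beam 2 = 4.0415 ≠ 0.5774 ✗
  (5.5, 2.5, 285°): beam 1 = 4.6587 ≠ 1.9319 ✗
  (4.5, 5.5, 195°): beam 1 = 1.5529 ≠ 1.9319 ✗
  …
  (6.5, 1.5, 285°): r_1=1.9319, r_2=0.5774, r_3=1.0000, r_4=2.5882 — all match ✓
Unique over the lattice → pose = (6.5, 1.5, 285°).

(x, y, θ) = (6.5, 1.5, 285°)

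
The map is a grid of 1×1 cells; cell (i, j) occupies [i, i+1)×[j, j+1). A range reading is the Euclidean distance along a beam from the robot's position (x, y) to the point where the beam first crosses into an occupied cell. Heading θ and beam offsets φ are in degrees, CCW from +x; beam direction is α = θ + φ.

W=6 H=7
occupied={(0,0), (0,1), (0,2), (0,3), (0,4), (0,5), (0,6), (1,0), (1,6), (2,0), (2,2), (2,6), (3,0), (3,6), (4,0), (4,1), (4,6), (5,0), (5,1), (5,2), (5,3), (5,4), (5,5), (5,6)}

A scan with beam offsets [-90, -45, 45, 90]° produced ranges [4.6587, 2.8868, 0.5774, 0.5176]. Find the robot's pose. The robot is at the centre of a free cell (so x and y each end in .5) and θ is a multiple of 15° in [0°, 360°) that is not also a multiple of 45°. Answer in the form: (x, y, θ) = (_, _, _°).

(x, y, θ) = (2.5, 5.5, 15°)

Enumerate (i+0.5, j+0.5, θ) over the 18 free cells and 16 admissible headings. For each, cast all 4 beams and compare to the given ranges.
  (1.5, 2.5, 30°): beam 1 = 1.7321 ≠ 4.6587 ✗
  (1.5, 2.5, 60°): beam 1 = 0.5774 ≠ 4.6587 ✗
  (2.5, 4.5, 165°): beam 1 = 1.5529 ≠ 4.6587 ✗
  …
  (2.5, 5.5, 15°): r_1=4.6587, r_2=2.8868, r_3=0.5774, r_4=0.5176 — all match ✓
Only this pose fits every beam.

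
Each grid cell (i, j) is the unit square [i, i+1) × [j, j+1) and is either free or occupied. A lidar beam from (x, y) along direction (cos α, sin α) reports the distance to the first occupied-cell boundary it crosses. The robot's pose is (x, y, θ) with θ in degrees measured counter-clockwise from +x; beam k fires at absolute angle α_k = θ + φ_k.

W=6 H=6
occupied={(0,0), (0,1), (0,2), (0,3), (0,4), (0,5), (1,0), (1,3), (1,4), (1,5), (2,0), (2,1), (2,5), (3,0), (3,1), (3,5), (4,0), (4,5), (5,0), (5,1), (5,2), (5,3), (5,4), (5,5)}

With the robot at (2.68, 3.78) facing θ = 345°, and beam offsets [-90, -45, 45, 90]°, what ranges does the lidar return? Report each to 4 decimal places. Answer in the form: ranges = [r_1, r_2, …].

ranges = [1.8428, 2.0554, 2.4400, 1.2630]

beam 1: φ=-90°, α=255°
  d=(-0.2588,-0.9659)  start (2,3)  tX=2.6273 tY=0.8075  stride 1/|dx|=3.8637 1/|dy|=1.0353
    cross y-line → (2,2), t=0.8075
    cross y-line → (2,1), t=1.8428 (wall)
  → r_1 = 1.8428
beam 2: φ=-45°, α=300°
  d=(0.5000,-0.8660)  start (2,3)  tX=0.6400 tY=0.9007  stride 1/|dx|=2.0000 1/|dy|=1.1547
    cross x-line → (3,3), t=0.6400
    cross y-line → (3,2), t=0.9007
    cross y-line → (3,1), t=2.0554 (wall)
  → r_2 = 2.0554
beam 3: φ=45°, α=30°
  d=(0.8660,0.5000)  start (2,3)  tX=0.3695 tY=0.4400  stride 1/|dx|=1.1547 1/|dy|=2.0000
    cross x-line → (3,3), t=0.3695
    cross y-line → (3,4), t=0.4400
    cross x-line → (4,4), t=1.5242
    cross y-line → (4,5), t=2.4400 (wall)
  → r_3 = 2.4400
beam 4: φ=90°, α=75°
  d=(0.2588,0.9659)  start (2,3)  tX=1.2364 tY=0.2278  stride 1/|dx|=3.8637 1/|dy|=1.0353
    cross y-line → (2,4), t=0.2278
    cross x-line → (3,4), t=1.2364
    cross y-line → (3,5), t=1.2630 (wall)
  → r_4 = 1.2630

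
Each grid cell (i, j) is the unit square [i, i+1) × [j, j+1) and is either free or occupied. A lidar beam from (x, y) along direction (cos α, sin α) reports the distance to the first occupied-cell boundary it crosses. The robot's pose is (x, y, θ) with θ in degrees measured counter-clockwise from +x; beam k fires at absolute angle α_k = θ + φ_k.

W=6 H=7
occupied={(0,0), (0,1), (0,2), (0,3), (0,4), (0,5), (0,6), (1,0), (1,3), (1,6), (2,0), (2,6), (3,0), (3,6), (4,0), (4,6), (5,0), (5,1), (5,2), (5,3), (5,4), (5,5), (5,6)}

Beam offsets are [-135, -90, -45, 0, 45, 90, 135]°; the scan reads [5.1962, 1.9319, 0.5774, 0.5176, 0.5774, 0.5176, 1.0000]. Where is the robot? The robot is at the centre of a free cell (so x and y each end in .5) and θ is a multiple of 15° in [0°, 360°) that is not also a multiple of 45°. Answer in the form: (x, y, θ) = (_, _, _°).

The pose lattice has 19·16 = 304 candidates. Test each by forward raycasting.
  (2.5, 3.5, 285°): beam 1 = 0.5774 ≠ 5.1962 ✗
  (2.5, 1.5, 60°): beam 1 = 0.5176 ≠ 5.1962 ✗
  (4.5, 2.5, 345°): beam 1 = 3.0000 ≠ 5.1962 ✗
  …
  (4.5, 5.5, 15°): r_1=5.1962, r_2=1.9319, r_3=0.5774, r_4=0.5176, r_5=0.5774, r_6=0.5176, r_7=1.0000 — all match ✓
Unique over the lattice → pose = (4.5, 5.5, 15°).

(x, y, θ) = (4.5, 5.5, 15°)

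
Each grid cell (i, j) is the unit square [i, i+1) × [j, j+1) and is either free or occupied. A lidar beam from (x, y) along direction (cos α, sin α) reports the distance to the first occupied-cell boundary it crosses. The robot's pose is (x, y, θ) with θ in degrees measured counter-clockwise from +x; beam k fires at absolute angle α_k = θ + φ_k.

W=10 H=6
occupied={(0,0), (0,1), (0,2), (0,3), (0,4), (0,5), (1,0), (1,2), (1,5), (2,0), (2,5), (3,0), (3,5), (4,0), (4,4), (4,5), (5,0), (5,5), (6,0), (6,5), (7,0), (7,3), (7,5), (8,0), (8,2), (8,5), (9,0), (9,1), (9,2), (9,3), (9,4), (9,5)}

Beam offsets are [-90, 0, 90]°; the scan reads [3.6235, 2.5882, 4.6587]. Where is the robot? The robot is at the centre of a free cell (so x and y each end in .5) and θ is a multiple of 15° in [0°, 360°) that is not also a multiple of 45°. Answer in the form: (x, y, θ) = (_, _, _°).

The pose lattice has 28·16 = 448 candidates. Test each by forward raycasting.
  (3.5, 1.5, 255°): beam 1 = 1.9319 ≠ 3.6235 ✗
  (2.5, 2.5, 150°): beam 1 = 2.8868 ≠ 3.6235 ✗
  (1.5, 3.5, 345°): beam 1 = 0.5176 ≠ 3.6235 ✗
  (2.5, 1.5, 345°): beam 1 = 0.5176 ≠ 3.6235 ✗
  (3.5, 2.5, 300°): beam 1 = 2.8868 ≠ 3.6235 ✗
  …
  (5.5, 2.5, 75°): r_1=3.6235, r_2=2.5882, r_3=4.6587 — all match ✓
Unique over the lattice → pose = (5.5, 2.5, 75°).

(x, y, θ) = (5.5, 2.5, 75°)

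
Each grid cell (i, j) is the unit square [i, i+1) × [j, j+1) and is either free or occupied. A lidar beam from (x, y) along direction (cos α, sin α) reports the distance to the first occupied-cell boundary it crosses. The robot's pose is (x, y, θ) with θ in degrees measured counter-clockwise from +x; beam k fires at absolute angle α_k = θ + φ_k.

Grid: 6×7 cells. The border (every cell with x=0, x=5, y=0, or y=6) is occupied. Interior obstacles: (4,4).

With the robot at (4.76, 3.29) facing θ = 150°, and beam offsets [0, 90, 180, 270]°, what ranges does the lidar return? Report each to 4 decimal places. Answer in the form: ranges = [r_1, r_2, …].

beam 1: φ=0°, α=150°
  direction (-0.8660, 0.5000); cell (4,3); t to first gridline: x 0.8776, y 1.4200 (then +1.1547 / +2.0000)
    (3,3) via x @ 0.8776
    (3,4) via y @ 1.4200
    (2,4) via x @ 2.0323
    (1,4) via x @ 3.1870
    (1,5) via y @ 3.4200
    (0,5) via x @ 4.3417  # hit
  → r_1 = 4.3417
beam 2: φ=90°, α=240°
  direction (-0.5000, -0.8660); cell (4,3); t to first gridline: x 1.5200, y 0.3349 (then +2.0000 / +1.1547)
    (4,2) via y @ 0.3349
    (4,1) via y @ 1.4896
    (3,1) via x @ 1.5200
    (3,0) via y @ 2.6443  # hit
  → r_2 = 2.6443
beam 3: φ=180°, α=330°
  direction (0.8660, -0.5000); cell (4,3); t to first gridline: x 0.2771, y 0.5800 (then +1.1547 / +2.0000)
    (5,3) via x @ 0.2771  # hit
  → r_3 = 0.2771
beam 4: φ=270°, α=60°
  direction (0.5000, 0.8660); cell (4,3); t to first gridline: x 0.4800, y 0.8198 (then +2.0000 / +1.1547)
    (5,3) via x @ 0.4800  # hit
  → r_4 = 0.4800

ranges = [4.3417, 2.6443, 0.2771, 0.4800]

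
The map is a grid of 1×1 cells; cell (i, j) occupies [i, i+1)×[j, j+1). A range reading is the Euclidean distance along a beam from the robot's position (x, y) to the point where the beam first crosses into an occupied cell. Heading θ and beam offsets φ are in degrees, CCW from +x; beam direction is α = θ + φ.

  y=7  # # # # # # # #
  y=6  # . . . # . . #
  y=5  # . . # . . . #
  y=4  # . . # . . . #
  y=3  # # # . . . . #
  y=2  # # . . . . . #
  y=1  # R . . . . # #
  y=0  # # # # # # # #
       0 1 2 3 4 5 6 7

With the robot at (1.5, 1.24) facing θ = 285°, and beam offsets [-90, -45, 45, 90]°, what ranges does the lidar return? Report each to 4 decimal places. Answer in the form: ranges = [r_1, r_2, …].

beam 1: φ=-90°, α=195°
  direction (-0.9659, -0.2588); cell (1,1); t to first gridline: x 0.5176, y 0.9273 (then +1.0353 / +3.8637)
    (0,1) via x @ 0.5176  # hit
  → r_1 = 0.5176
beam 2: φ=-45°, α=240°
  direction (-0.5000, -0.8660); cell (1,1); t to first gridline: x 1.0000, y 0.2771 (then +2.0000 / +1.1547)
    (1,0) via y @ 0.2771  # hit
  → r_2 = 0.2771
beam 3: φ=45°, α=330°
  direction (0.8660, -0.5000); cell (1,1); t to first gridline: x 0.5774, y 0.4800 (then +1.1547 / +2.0000)
    (1,0) via y @ 0.4800  # hit
  → r_3 = 0.4800
beam 4: φ=90°, α=15°
  direction (0.9659, 0.2588); cell (1,1); t to first gridline: x 0.5176, y 2.9364 (then +1.0353 / +3.8637)
    (2,1) via x @ 0.5176
    (3,1) via x @ 1.5529
    (4,1) via x @ 2.5882
    (4,2) via y @ 2.9364
    (5,2) via x @ 3.6235
    (6,2) via x @ 4.6587
    (7,2) via x @ 5.6940  # hit
  → r_4 = 5.6940

ranges = [0.5176, 0.2771, 0.4800, 5.6940]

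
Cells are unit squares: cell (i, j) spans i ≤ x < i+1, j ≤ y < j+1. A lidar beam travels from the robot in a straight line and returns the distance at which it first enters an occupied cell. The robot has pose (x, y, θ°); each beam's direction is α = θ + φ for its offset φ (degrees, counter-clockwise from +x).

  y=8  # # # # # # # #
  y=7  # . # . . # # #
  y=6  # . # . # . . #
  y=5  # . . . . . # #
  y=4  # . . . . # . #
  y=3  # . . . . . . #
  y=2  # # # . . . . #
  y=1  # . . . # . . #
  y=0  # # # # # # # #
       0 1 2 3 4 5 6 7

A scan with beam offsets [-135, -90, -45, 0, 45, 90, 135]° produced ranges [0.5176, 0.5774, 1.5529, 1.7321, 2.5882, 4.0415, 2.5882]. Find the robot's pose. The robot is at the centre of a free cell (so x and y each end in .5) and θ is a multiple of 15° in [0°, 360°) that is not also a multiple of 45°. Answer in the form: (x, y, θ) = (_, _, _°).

(x, y, θ) = (2.5, 5.5, 210°)

Enumerate (i+0.5, j+0.5, θ) over the 32 free cells and 16 admissible headings. For each, cast all 7 beams and compare to the given ranges.
  (2.5, 4.5, 255°): beam 1 = 3.0000 ≠ 0.5176 ✗
  (4.5, 5.5, 30°): beam 1 = 4.6587 ≠ 0.5176 ✗
  (6.5, 4.5, 60°): beam 1 = 1.9319 ≠ 0.5176 ✗
  …
  (2.5, 5.5, 210°): r_1=0.5176, r_2=0.5774, r_3=1.5529, r_4=1.7321, r_5=2.5882, r_6=4.0415, r_7=2.5882 — all match ✓
No second candidate reproduces the full scan.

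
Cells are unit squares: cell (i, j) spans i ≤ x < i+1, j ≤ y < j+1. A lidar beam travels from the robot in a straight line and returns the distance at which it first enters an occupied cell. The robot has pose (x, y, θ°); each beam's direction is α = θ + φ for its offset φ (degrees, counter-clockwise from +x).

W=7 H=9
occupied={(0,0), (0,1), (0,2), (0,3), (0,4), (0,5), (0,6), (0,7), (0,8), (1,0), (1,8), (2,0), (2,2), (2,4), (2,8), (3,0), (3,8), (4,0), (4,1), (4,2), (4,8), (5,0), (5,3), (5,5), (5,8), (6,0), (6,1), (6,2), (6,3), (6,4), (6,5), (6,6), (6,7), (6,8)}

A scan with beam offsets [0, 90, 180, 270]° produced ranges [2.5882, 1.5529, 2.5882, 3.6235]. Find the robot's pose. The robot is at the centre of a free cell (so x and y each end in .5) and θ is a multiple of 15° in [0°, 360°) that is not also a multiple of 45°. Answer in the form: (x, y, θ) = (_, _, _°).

Candidates: 29 free-cell centres × 16 headings = 464 poses. Raycast each; keep the one whose scan matches to 4 dp.
  (3.5, 6.5, 105°): beam 1 = 1.5529 ≠ 2.5882 ✗
  (4.5, 3.5, 210°): beam 1 = 1.7321 ≠ 2.5882 ✗
  (1.5, 7.5, 285°): beam 2 = 1.9319 ≠ 1.5529 ✗
  (3.5, 2.5, 255°): beam 1 = 1.5529 ≠ 2.5882 ✗
  …
  (3.5, 6.5, 15°): r_1=2.5882, r_2=1.5529, r_3=2.5882, r_4=3.6235 — all match ✓
Only this pose fits every beam.

(x, y, θ) = (3.5, 6.5, 15°)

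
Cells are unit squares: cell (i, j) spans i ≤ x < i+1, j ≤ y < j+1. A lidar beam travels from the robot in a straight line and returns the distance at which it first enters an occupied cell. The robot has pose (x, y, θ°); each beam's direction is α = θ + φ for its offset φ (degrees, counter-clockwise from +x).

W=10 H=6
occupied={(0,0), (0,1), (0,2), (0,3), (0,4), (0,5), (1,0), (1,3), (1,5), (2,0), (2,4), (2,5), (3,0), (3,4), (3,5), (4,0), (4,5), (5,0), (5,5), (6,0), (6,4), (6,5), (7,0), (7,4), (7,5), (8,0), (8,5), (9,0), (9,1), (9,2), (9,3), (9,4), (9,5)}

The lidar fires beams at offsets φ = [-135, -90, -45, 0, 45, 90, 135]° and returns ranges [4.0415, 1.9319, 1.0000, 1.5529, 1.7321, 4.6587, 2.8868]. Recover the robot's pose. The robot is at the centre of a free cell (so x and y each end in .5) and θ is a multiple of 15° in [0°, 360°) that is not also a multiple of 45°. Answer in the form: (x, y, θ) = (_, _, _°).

Enumerate (i+0.5, j+0.5, θ) over the 27 free cells and 16 admissible headings. For each, cast all 7 beams and compare to the given ranges.
  (8.5, 4.5, 120°): beam 1 = 0.5176 ≠ 4.0415 ✗
  (1.5, 4.5, 165°): beam 1 = 0.5774 ≠ 4.0415 ✗
  (3.5, 2.5, 285°): beam 1 = 1.7321 ≠ 4.0415 ✗
  …
  (5.5, 3.5, 105°): r_1=4.0415, r_2=1.9319, r_3=1.0000, r_4=1.5529, r_5=1.7321, r_6=4.6587, r_7=2.8868 — all match ✓
Unique over the lattice → pose = (5.5, 3.5, 105°).

(x, y, θ) = (5.5, 3.5, 105°)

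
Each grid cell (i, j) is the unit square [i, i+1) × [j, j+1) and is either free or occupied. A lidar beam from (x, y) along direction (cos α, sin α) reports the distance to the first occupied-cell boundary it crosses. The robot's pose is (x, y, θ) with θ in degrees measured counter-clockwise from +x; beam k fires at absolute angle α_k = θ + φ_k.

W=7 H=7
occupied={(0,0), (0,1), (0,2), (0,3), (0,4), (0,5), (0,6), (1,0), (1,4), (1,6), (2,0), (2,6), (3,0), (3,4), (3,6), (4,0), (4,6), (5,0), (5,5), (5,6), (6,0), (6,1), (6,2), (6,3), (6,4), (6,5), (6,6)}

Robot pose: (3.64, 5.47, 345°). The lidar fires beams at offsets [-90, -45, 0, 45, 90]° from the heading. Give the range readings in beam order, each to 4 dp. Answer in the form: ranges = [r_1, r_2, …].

beam 1: φ=-90°, α=255°
  direction (-0.2588, -0.9659); cell (3,5); t to first gridline: x 2.4728, y 0.4866 (then +3.8637 / +1.0353)
    (3,4) via y @ 0.4866  # hit
  → r_1 = 0.4866
beam 2: φ=-45°, α=300°
  direction (0.5000, -0.8660); cell (3,5); t to first gridline: x 0.7200, y 0.5427 (then +2.0000 / +1.1547)
    (3,4) via y @ 0.5427  # hit
  → r_2 = 0.5427
beam 3: φ=0°, α=345°
  direction (0.9659, -0.2588); cell (3,5); t to first gridline: x 0.3727, y 1.8159 (then +1.0353 / +3.8637)
    (4,5) via x @ 0.3727
    (5,5) via x @ 1.4080  # hit
  → r_3 = 1.4080
beam 4: φ=45°, α=30°
  direction (0.8660, 0.5000); cell (3,5); t to first gridline: x 0.4157, y 1.0600 (then +1.1547 / +2.0000)
    (4,5) via x @ 0.4157
    (4,6) via y @ 1.0600  # hit
  → r_4 = 1.0600
beam 5: φ=90°, α=75°
  direction (0.2588, 0.9659); cell (3,5); t to first gridline: x 1.3909, y 0.5487 (then +3.8637 / +1.0353)
    (3,6) via y @ 0.5487  # hit
  → r_5 = 0.5487

ranges = [0.4866, 0.5427, 1.4080, 1.0600, 0.5487]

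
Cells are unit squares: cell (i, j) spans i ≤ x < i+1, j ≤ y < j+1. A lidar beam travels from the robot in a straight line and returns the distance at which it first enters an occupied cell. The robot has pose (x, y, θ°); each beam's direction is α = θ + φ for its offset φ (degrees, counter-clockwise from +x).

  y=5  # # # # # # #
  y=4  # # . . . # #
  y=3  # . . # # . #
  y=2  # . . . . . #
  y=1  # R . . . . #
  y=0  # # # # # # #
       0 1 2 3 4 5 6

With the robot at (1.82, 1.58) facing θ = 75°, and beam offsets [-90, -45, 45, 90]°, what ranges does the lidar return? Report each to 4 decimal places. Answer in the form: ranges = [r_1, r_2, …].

beam 1: φ=-90°, α=345°
  d=(0.9659,-0.2588)  start (1,1)  tX=0.1863 tY=2.2409  stride 1/|dx|=1.0353 1/|dy|=3.8637
    cross x-line → (2,1), t=0.1863
    cross x-line → (3,1), t=1.2216
    cross y-line → (3,0), t=2.2409 (wall)
  → r_1 = 2.2409
beam 2: φ=-45°, α=30°
  d=(0.8660,0.5000)  start (1,1)  tX=0.2078 tY=0.8400  stride 1/|dx|=1.1547 1/|dy|=2.0000
    cross x-line → (2,1), t=0.2078
    cross y-line → (2,2), t=0.8400
    cross x-line → (3,2), t=1.3625
    cross x-line → (4,2), t=2.5172
    cross y-line → (4,3), t=2.8400 (wall)
  → r_2 = 2.8400
beam 3: φ=45°, α=120°
  d=(-0.5000,0.8660)  start (1,1)  tX=1.6400 tY=0.4850  stride 1/|dx|=2.0000 1/|dy|=1.1547
    cross y-line → (1,2), t=0.4850
    cross y-line → (1,3), t=1.6397
    cross x-line → (0,3), t=1.6400 (wall)
  → r_3 = 1.6400
beam 4: φ=90°, α=165°
  d=(-0.9659,0.2588)  start (1,1)  tX=0.8489 tY=1.6228  stride 1/|dx|=1.0353 1/|dy|=3.8637
    cross x-line → (0,1), t=0.8489 (wall)
  → r_4 = 0.8489

ranges = [2.2409, 2.8400, 1.6400, 0.8489]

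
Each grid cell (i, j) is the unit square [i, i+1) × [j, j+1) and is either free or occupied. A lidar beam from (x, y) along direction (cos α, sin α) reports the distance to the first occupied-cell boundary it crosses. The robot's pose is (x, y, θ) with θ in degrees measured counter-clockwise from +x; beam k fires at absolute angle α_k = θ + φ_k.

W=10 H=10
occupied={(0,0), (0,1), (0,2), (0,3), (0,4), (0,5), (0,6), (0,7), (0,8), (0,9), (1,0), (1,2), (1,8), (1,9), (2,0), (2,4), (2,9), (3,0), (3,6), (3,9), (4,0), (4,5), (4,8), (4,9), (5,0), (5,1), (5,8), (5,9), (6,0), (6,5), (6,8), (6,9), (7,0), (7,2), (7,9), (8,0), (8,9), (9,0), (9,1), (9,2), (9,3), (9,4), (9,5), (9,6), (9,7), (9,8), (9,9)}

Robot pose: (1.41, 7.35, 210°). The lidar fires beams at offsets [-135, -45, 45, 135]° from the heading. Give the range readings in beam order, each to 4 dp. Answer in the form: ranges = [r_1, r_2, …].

ranges = [0.6729, 0.4245, 1.5841, 1.6461]

beam 1: φ=-135°, α=75°
  d=(0.2588,0.9659)  start (1,7)  tX=2.2796 tY=0.6729  stride 1/|dx|=3.8637 1/|dy|=1.0353
    cross y-line → (1,8), t=0.6729 (wall)
  → r_1 = 0.6729
beam 2: φ=-45°, α=165°
  d=(-0.9659,0.2588)  start (1,7)  tX=0.4245 tY=2.5114  stride 1/|dx|=1.0353 1/|dy|=3.8637
    cross x-line → (0,7), t=0.4245 (wall)
  → r_2 = 0.4245
beam 3: φ=45°, α=255°
  d=(-0.2588,-0.9659)  start (1,7)  tX=1.5841 tY=0.3623  stride 1/|dx|=3.8637 1/|dy|=1.0353
    cross y-line → (1,6), t=0.3623
    cross y-line → (1,5), t=1.3976
    cross x-line → (0,5), t=1.5841 (wall)
  → r_3 = 1.5841
beam 4: φ=135°, α=345°
  d=(0.9659,-0.2588)  start (1,7)  tX=0.6108 tY=1.3523  stride 1/|dx|=1.0353 1/|dy|=3.8637
    cross x-line → (2,7), t=0.6108
    cross y-line → (2,6), t=1.3523
    cross x-line → (3,6), t=1.6461 (wall)
  → r_4 = 1.6461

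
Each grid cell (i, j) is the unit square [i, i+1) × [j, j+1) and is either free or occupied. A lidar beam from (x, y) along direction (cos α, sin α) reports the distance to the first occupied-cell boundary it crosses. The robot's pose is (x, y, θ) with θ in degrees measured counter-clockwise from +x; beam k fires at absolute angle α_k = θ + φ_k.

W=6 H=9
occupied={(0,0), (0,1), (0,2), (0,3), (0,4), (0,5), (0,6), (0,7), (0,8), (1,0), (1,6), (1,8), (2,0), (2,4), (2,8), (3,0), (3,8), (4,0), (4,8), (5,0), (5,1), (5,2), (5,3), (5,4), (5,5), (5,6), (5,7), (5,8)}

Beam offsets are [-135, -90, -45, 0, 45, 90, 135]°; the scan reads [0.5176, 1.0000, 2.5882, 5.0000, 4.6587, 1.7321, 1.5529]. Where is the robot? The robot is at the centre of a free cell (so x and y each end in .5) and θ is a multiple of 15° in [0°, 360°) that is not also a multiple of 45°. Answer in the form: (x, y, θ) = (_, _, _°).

The pose lattice has 26·16 = 416 candidates. Test each by forward raycasting.
  (3.5, 5.5, 165°): beam 1 = 1.7321 ≠ 0.5176 ✗
  (1.5, 1.5, 345°): beam 1 = 0.5774 ≠ 0.5176 ✗
  (1.5, 4.5, 15°): beam 1 = 1.0000 ≠ 0.5176 ✗
  (4.5, 7.5, 285°): beam 1 = 1.0000 ≠ 0.5176 ✗
  …
  (2.5, 1.5, 60°): r_1=0.5176, r_2=1.0000, r_3=2.5882, r_4=5.0000, r_5=4.6587, r_6=1.7321, r_7=1.5529 — all match ✓
Only this pose fits every beam.

(x, y, θ) = (2.5, 1.5, 60°)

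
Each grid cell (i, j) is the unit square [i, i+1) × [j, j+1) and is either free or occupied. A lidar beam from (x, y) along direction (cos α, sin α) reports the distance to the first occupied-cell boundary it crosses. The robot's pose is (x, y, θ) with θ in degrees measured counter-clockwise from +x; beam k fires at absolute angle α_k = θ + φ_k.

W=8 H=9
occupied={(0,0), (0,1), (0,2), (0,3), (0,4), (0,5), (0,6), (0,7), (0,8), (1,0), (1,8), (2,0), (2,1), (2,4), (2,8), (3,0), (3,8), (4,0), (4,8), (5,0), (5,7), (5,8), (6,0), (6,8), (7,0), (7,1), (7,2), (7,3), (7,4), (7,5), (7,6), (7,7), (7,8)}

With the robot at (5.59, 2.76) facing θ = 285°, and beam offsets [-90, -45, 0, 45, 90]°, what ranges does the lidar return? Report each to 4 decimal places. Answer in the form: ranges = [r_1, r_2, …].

ranges = [2.9364, 2.0323, 1.8221, 1.6281, 1.4597]

beam 1: φ=-90°, α=195°
  cosα=-0.9659 sinα=-0.2588 | (5,2) | tMaxX 0.6108 tMaxY 2.9364 | tΔX 1.0353 tΔY 3.8637
    t=0.6108 [x] (4,2)
    t=1.6461 [x] (3,2)
    t=2.6814 [x] (2,2)
    t=2.9364 [y] (2,1) — stop
  → r_1 = 2.9364
beam 2: φ=-45°, α=240°
  cosα=-0.5000 sinα=-0.8660 | (5,2) | tMaxX 1.1800 tMaxY 0.8776 | tΔX 2.0000 tΔY 1.1547
    t=0.8776 [y] (5,1)
    t=1.1800 [x] (4,1)
    t=2.0323 [y] (4,0) — stop
  → r_2 = 2.0323
beam 3: φ=0°, α=285°
  cosα=0.2588 sinα=-0.9659 | (5,2) | tMaxX 1.5841 tMaxY 0.7868 | tΔX 3.8637 tΔY 1.0353
    t=0.7868 [y] (5,1)
    t=1.5841 [x] (6,1)
    t=1.8221 [y] (6,0) — stop
  → r_3 = 1.8221
beam 4: φ=45°, α=330°
  cosα=0.8660 sinα=-0.5000 | (5,2) | tMaxX 0.4734 tMaxY 1.5200 | tΔX 1.1547 tΔY 2.0000
    t=0.4734 [x] (6,2)
    t=1.5200 [y] (6,1)
    t=1.6281 [x] (7,1) — stop
  → r_4 = 1.6281
beam 5: φ=90°, α=15°
  cosα=0.9659 sinα=0.2588 | (5,2) | tMaxX 0.4245 tMaxY 0.9273 | tΔX 1.0353 tΔY 3.8637
    t=0.4245 [x] (6,2)
    t=0.9273 [y] (6,3)
    t=1.4597 [x] (7,3) — stop
  → r_5 = 1.4597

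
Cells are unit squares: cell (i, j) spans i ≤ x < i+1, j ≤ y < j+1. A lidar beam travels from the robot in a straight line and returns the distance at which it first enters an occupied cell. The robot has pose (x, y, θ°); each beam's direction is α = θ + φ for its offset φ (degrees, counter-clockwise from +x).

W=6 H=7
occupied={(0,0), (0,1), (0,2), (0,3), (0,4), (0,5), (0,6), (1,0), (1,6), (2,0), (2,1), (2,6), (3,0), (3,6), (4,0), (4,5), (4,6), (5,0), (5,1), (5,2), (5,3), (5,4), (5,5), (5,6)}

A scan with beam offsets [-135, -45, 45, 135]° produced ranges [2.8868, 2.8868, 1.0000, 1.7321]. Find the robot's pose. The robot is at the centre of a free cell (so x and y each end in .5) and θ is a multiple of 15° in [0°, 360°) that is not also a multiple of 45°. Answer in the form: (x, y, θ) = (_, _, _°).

The pose lattice has 18·16 = 288 candidates. Test each by forward raycasting.
  (3.5, 1.5, 120°): beam 1 = 1.5529 ≠ 2.8868 ✗
  (3.5, 3.5, 120°): beam 1 = 1.5529 ≠ 2.8868 ✗
  (4.5, 1.5, 60°): beam 1 = 0.5176 ≠ 2.8868 ✗
  …
  (3.5, 2.5, 195°): r_1=2.8868, r_2=2.8868, r_3=1.0000, r_4=1.7321 — all match ✓
Only this pose fits every beam.

(x, y, θ) = (3.5, 2.5, 195°)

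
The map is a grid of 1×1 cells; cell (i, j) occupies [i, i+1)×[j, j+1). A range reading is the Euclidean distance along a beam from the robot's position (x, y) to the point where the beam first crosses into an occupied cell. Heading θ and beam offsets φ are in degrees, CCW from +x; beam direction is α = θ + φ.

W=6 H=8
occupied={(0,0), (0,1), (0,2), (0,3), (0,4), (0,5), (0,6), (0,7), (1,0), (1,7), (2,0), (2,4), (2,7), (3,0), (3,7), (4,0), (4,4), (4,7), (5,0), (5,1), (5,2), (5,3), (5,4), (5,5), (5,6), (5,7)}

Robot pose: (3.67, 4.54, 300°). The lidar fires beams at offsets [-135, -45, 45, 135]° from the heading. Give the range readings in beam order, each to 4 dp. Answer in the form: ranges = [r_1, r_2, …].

beam 1: φ=-135°, α=165°
  direction (-0.9659, 0.2588); cell (3,4); t to first gridline: x 0.6936, y 1.7773 (then +1.0353 / +3.8637)
    (2,4) via x @ 0.6936  # hit
  → r_1 = 0.6936
beam 2: φ=-45°, α=255°
  direction (-0.2588, -0.9659); cell (3,4); t to first gridline: x 2.5887, y 0.5590 (then +3.8637 / +1.0353)
    (3,3) via y @ 0.5590
    (3,2) via y @ 1.5943
    (2,2) via x @ 2.5887
    (2,1) via y @ 2.6296
    (2,0) via y @ 3.6649  # hit
  → r_2 = 3.6649
beam 3: φ=45°, α=345°
  direction (0.9659, -0.2588); cell (3,4); t to first gridline: x 0.3416, y 2.0864 (then +1.0353 / +3.8637)
    (4,4) via x @ 0.3416  # hit
  → r_3 = 0.3416
beam 4: φ=135°, α=75°
  direction (0.2588, 0.9659); cell (3,4); t to first gridline: x 1.2750, y 0.4762 (then +3.8637 / +1.0353)
    (3,5) via y @ 0.4762
    (4,5) via x @ 1.2750
    (4,6) via y @ 1.5115
    (4,7) via y @ 2.5468  # hit
  → r_4 = 2.5468

ranges = [0.6936, 3.6649, 0.3416, 2.5468]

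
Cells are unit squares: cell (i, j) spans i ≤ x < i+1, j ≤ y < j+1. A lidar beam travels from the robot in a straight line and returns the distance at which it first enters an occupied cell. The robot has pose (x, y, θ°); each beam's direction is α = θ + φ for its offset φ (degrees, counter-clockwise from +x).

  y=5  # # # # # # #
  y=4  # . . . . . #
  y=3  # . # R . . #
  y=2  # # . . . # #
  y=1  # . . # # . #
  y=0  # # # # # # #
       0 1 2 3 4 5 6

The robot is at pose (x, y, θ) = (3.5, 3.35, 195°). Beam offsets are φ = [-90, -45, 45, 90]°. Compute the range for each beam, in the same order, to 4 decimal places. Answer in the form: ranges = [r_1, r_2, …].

ranges = [1.7082, 0.5774, 2.7135, 1.3976]

beam 1: φ=-90°, α=105°
  direction (-0.2588, 0.9659); cell (3,3); t to first gridline: x 1.9319, y 0.6729 (then +3.8637 / +1.0353)
    (3,4) via y @ 0.6729
    (3,5) via y @ 1.7082  # hit
  → r_1 = 1.7082
beam 2: φ=-45°, α=150°
  direction (-0.8660, 0.5000); cell (3,3); t to first gridline: x 0.5774, y 1.3000 (then +1.1547 / +2.0000)
    (2,3) via x @ 0.5774  # hit
  → r_2 = 0.5774
beam 3: φ=45°, α=240°
  direction (-0.5000, -0.8660); cell (3,3); t to first gridline: x 1.0000, y 0.4041 (then +2.0000 / +1.1547)
    (3,2) via y @ 0.4041
    (2,2) via x @ 1.0000
    (2,1) via y @ 1.5588
    (2,0) via y @ 2.7135  # hit
  → r_3 = 2.7135
beam 4: φ=90°, α=285°
  direction (0.2588, -0.9659); cell (3,3); t to first gridline: x 1.9319, y 0.3623 (then +3.8637 / +1.0353)
    (3,2) via y @ 0.3623
    (3,1) via y @ 1.3976  # hit
  → r_4 = 1.3976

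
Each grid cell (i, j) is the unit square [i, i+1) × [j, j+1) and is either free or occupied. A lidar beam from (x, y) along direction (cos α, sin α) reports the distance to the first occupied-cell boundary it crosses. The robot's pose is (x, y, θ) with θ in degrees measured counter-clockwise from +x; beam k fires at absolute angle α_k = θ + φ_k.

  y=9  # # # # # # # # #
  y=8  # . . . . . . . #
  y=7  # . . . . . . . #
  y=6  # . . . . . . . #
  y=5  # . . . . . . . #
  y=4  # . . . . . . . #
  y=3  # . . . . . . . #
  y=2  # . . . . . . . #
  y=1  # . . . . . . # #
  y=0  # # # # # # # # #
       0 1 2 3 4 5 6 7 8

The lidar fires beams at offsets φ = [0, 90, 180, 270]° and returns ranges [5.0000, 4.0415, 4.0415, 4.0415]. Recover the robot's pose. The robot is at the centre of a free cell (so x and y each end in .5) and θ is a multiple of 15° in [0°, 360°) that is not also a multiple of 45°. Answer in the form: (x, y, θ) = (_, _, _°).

(x, y, θ) = (4.5, 5.5, 300°)

Candidates: 55 free-cell centres × 16 headings = 880 poses. Raycast each; keep the one whose scan matches to 4 dp.
  (6.5, 8.5, 195°): beam 1 = 5.6940 ≠ 5.0000 ✗
  (2.5, 2.5, 105°): beam 1 = 5.7956 ≠ 5.0000 ✗
  (1.5, 2.5, 60°): beam 1 = 7.5056 ≠ 5.0000 ✗
  (7.5, 7.5, 300°): beam 1 = 1.0000 ≠ 5.0000 ✗
  (1.5, 4.5, 345°): beam 1 = 6.7293 ≠ 5.0000 ✗
  …
  (4.5, 5.5, 300°): r_1=5.0000, r_2=4.0415, r_3=4.0415, r_4=4.0415 — all match ✓
No second candidate reproduces the full scan.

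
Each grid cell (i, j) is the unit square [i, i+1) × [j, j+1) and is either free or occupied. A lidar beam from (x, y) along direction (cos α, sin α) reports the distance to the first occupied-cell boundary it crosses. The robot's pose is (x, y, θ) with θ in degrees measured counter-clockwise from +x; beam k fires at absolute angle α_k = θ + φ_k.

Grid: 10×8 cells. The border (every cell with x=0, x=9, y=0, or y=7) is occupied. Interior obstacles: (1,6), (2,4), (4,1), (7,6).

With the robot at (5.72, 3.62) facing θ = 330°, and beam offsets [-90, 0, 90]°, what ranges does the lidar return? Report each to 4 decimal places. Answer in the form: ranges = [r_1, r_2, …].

ranges = [1.8706, 3.7874, 2.7482]

beam 1: φ=-90°, α=240°
  direction (-0.5000, -0.8660); cell (5,3); t to first gridline: x 1.4400, y 0.7159 (then +2.0000 / +1.1547)
    (5,2) via y @ 0.7159
    (4,2) via x @ 1.4400
    (4,1) via y @ 1.8706  # hit
  → r_1 = 1.8706
beam 2: φ=0°, α=330°
  direction (0.8660, -0.5000); cell (5,3); t to first gridline: x 0.3233, y 1.2400 (then +1.1547 / +2.0000)
    (6,3) via x @ 0.3233
    (6,2) via y @ 1.2400
    (7,2) via x @ 1.4780
    (8,2) via x @ 2.6327
    (8,1) via y @ 3.2400
    (9,1) via x @ 3.7874  # hit
  → r_2 = 3.7874
beam 3: φ=90°, α=60°
  direction (0.5000, 0.8660); cell (5,3); t to first gridline: x 0.5600, y 0.4388 (then +2.0000 / +1.1547)
    (5,4) via y @ 0.4388
    (6,4) via x @ 0.5600
    (6,5) via y @ 1.5935
    (7,5) via x @ 2.5600
    (7,6) via y @ 2.7482  # hit
  → r_3 = 2.7482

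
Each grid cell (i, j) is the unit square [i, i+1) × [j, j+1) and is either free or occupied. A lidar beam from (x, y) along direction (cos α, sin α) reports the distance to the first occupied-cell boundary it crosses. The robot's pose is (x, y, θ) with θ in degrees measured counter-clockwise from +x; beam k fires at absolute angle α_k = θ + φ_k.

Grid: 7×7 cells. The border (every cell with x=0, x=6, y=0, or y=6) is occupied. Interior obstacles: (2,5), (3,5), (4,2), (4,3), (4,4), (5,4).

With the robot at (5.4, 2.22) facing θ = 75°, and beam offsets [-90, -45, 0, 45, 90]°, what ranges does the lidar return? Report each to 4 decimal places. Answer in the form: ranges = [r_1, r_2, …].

beam 1: φ=-90°, α=345°
  d=(0.9659,-0.2588)  start (5,2)  tX=0.6212 tY=0.8500  stride 1/|dx|=1.0353 1/|dy|=3.8637
    cross x-line → (6,2), t=0.6212 (wall)
  → r_1 = 0.6212
beam 2: φ=-45°, α=30°
  d=(0.8660,0.5000)  start (5,2)  tX=0.6928 tY=1.5600  stride 1/|dx|=1.1547 1/|dy|=2.0000
    cross x-line → (6,2), t=0.6928 (wall)
  → r_2 = 0.6928
beam 3: φ=0°, α=75°
  d=(0.2588,0.9659)  start (5,2)  tX=2.3182 tY=0.8075  stride 1/|dx|=3.8637 1/|dy|=1.0353
    cross y-line → (5,3), t=0.8075
    cross y-line → (5,4), t=1.8428 (wall)
  → r_3 = 1.8428
beam 4: φ=45°, α=120°
  d=(-0.5000,0.8660)  start (5,2)  tX=0.8000 tY=0.9007  stride 1/|dx|=2.0000 1/|dy|=1.1547
    cross x-line → (4,2), t=0.8000 (wall)
  → r_4 = 0.8000
beam 5: φ=90°, α=165°
  d=(-0.9659,0.2588)  start (5,2)  tX=0.4141 tY=3.0137  stride 1/|dx|=1.0353 1/|dy|=3.8637
    cross x-line → (4,2), t=0.4141 (wall)
  → r_5 = 0.4141

ranges = [0.6212, 0.6928, 1.8428, 0.8000, 0.4141]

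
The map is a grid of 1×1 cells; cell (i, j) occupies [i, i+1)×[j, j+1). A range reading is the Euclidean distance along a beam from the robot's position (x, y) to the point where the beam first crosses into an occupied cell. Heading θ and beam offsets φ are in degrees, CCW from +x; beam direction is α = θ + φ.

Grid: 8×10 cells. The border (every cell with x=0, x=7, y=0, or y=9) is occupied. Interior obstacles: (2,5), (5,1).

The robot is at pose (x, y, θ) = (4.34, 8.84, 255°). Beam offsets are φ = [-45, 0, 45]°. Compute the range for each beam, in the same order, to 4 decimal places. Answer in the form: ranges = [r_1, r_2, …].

ranges = [3.8567, 8.1166, 5.3200]

beam 1: φ=-45°, α=210°
  direction (-0.8660, -0.5000); cell (4,8); t to first gridline: x 0.3926, y 1.6800 (then +1.1547 / +2.0000)
    (3,8) via x @ 0.3926
    (2,8) via x @ 1.5473
    (2,7) via y @ 1.6800
    (1,7) via x @ 2.7020
    (1,6) via y @ 3.6800
    (0,6) via x @ 3.8567  # hit
  → r_1 = 3.8567
beam 2: φ=0°, α=255°
  direction (-0.2588, -0.9659); cell (4,8); t to first gridline: x 1.3137, y 0.8696 (then +3.8637 / +1.0353)
    (4,7) via y @ 0.8696
    (3,7) via x @ 1.3137
    (3,6) via y @ 1.9049
    (3,5) via y @ 2.9402
    (3,4) via y @ 3.9755
    (3,3) via y @ 5.0107
    (2,3) via x @ 5.1774
    (2,2) via y @ 6.0460
    (2,1) via y @ 7.0813
    (2,0) via y @ 8.1166  # hit
  → r_2 = 8.1166
beam 3: φ=45°, α=300°
  direction (0.5000, -0.8660); cell (4,8); t to first gridline: x 1.3200, y 0.9699 (then +2.0000 / +1.1547)
    (4,7) via y @ 0.9699
    (5,7) via x @ 1.3200
    (5,6) via y @ 2.1246
    (5,5) via y @ 3.2793
    (6,5) via x @ 3.3200
    (6,4) via y @ 4.4341
    (7,4) via x @ 5.3200  # hit
  → r_3 = 5.3200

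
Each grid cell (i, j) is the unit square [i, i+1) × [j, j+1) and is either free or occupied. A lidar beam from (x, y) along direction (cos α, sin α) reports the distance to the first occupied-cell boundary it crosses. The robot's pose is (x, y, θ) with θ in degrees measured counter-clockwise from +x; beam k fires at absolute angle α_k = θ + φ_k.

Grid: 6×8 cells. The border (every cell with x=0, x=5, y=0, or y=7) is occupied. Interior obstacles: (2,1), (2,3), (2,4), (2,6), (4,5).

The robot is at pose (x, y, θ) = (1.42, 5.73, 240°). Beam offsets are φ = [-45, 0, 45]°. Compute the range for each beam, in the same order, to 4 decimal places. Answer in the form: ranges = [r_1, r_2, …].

ranges = [0.4348, 0.8400, 2.2409]

beam 1: φ=-45°, α=195°
  cosα=-0.9659 sinα=-0.2588 | (1,5) | tMaxX 0.4348 tMaxY 2.8205 | tΔX 1.0353 tΔY 3.8637
    t=0.4348 [x] (0,5) — stop
  → r_1 = 0.4348
beam 2: φ=0°, α=240°
  cosα=-0.5000 sinα=-0.8660 | (1,5) | tMaxX 0.8400 tMaxY 0.8429 | tΔX 2.0000 tΔY 1.1547
    t=0.8400 [x] (0,5) — stop
  → r_2 = 0.8400
beam 3: φ=45°, α=285°
  cosα=0.2588 sinα=-0.9659 | (1,5) | tMaxX 2.2409 tMaxY 0.7558 | tΔX 3.8637 tΔY 1.0353
    t=0.7558 [y] (1,4)
    t=1.7910 [y] (1,3)
    t=2.2409 [x] (2,3) — stop
  → r_3 = 2.2409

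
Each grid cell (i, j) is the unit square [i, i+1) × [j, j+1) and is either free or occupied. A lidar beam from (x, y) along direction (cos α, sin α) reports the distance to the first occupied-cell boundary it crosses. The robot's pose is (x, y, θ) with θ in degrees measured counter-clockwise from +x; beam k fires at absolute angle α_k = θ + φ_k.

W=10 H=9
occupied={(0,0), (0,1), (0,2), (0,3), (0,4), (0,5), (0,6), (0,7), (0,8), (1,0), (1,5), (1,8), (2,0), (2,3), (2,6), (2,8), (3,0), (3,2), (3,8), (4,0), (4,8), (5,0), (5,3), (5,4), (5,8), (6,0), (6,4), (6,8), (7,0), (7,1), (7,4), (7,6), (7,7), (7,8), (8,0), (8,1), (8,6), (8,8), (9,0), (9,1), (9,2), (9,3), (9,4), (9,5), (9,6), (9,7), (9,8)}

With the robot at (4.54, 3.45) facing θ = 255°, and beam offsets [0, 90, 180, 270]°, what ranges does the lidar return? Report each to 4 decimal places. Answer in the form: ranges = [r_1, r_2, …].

beam 1: φ=0°, α=255°
  cosα=-0.2588 sinα=-0.9659 | (4,3) | tMaxX 2.0864 tMaxY 0.4659 | tΔX 3.8637 tΔY 1.0353
    t=0.4659 [y] (4,2)
    t=1.5012 [y] (4,1)
    t=2.0864 [x] (3,1)
    t=2.5364 [y] (3,0) — stop
  → r_1 = 2.5364
beam 2: φ=90°, α=345°
  cosα=0.9659 sinα=-0.2588 | (4,3) | tMaxX 0.4762 tMaxY 1.7387 | tΔX 1.0353 tΔY 3.8637
    t=0.4762 [x] (5,3) — stop
  → r_2 = 0.4762
beam 3: φ=180°, α=75°
  cosα=0.2588 sinα=0.9659 | (4,3) | tMaxX 1.7773 tMaxY 0.5694 | tΔX 3.8637 tΔY 1.0353
    t=0.5694 [y] (4,4)
    t=1.6047 [y] (4,5)
    t=1.7773 [x] (5,5)
    t=2.6400 [y] (5,6)
    t=3.6752 [y] (5,7)
    t=4.7105 [y] (5,8) — stop
  → r_3 = 4.7105
beam 4: φ=270°, α=165°
  cosα=-0.9659 sinα=0.2588 | (4,3) | tMaxX 0.5590 tMaxY 2.1250 | tΔX 1.0353 tΔY 3.8637
    t=0.5590 [x] (3,3)
    t=1.5943 [x] (2,3) — stop
  → r_4 = 1.5943

ranges = [2.5364, 0.4762, 4.7105, 1.5943]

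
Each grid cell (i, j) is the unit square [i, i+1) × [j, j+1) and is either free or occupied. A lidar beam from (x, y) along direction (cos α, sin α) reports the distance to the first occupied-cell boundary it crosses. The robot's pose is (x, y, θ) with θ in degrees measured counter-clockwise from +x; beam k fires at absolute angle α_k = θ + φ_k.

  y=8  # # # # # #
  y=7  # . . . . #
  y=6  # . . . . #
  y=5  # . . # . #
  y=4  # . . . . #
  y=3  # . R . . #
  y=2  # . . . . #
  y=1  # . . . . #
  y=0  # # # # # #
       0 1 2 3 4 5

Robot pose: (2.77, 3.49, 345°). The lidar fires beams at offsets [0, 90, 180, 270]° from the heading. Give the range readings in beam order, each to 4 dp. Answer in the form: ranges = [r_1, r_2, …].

ranges = [2.3087, 1.5633, 1.8324, 2.5778]

beam 1: φ=0°, α=345°
  dir = (cos 345°, sin 345°) = (0.9659, -0.2588); from cell (2,3)
  next x-line at t=0.2381, next y-line at t=1.8932; Δt_x=1.0353, Δt_y=3.8637
    x: enter (3,3) at t=0.2381
    x: enter (4,3) at t=1.2734
    y: enter (4,2) at t=1.8932
    x: enter (5,2) at t=2.3087 ← occupied
  → r_1 = 2.3087
beam 2: φ=90°, α=75°
  dir = (cos 75°, sin 75°) = (0.2588, 0.9659); from cell (2,3)
  next x-line at t=0.8887, next y-line at t=0.5280; Δt_x=3.8637, Δt_y=1.0353
    y: enter (2,4) at t=0.5280
    x: enter (3,4) at t=0.8887
    y: enter (3,5) at t=1.5633 ← occupied
  → r_2 = 1.5633
beam 3: φ=180°, α=165°
  dir = (cos 165°, sin 165°) = (-0.9659, 0.2588); from cell (2,3)
  next x-line at t=0.7972, next y-line at t=1.9705; Δt_x=1.0353, Δt_y=3.8637
    x: enter (1,3) at t=0.7972
    x: enter (0,3) at t=1.8324 ← occupied
  → r_3 = 1.8324
beam 4: φ=270°, α=255°
  dir = (cos 255°, sin 255°) = (-0.2588, -0.9659); from cell (2,3)
  next x-line at t=2.9751, next y-line at t=0.5073; Δt_x=3.8637, Δt_y=1.0353
    y: enter (2,2) at t=0.5073
    y: enter (2,1) at t=1.5426
    y: enter (2,0) at t=2.5778 ← occupied
  → r_4 = 2.5778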